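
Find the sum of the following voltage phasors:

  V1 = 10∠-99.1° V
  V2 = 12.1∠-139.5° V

Step 1 — Convert each phasor to rectangular form:
  V1 = 10·(cos(-99.1°) + j·sin(-99.1°)) = -1.582 - j9.874 V
  V2 = 12.1·(cos(-139.5°) + j·sin(-139.5°)) = -9.201 - j7.858 V
Step 2 — Sum components: V_total = -10.78 - j17.73 V.
Step 3 — Convert to polar: |V_total| = 20.75 V, ∠V_total = -121.3°.

V_total = 20.75∠-121.3° V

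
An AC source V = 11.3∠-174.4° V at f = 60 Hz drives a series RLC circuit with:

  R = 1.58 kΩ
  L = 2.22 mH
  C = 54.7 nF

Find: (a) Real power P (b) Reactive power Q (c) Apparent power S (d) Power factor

Step 1 — Angular frequency: ω = 2π·f = 2π·60 = 377 rad/s.
Step 2 — Component impedances:
  R: Z = R = 1580 Ω
  L: Z = jωL = j·377·0.00222 = 0 + j0.8369 Ω
  C: Z = 1/(jωC) = -j/(ω·C) = 0 - j4.849e+04 Ω
Step 3 — Series combination: Z_total = R + L + C = 1580 - j4.849e+04 Ω = 4.852e+04∠-88.1° Ω.
Step 4 — Source phasor: V = 11.3∠-174.4° V = -11.25 - j1.103 V.
Step 5 — Current: I = V / Z = 1.517e-05 - j0.0002324 A = 0.0002329∠-86.3° A.
Step 6 — Complex power: S = V·I* = 8.57e-05 - j0.00263 VA.
Step 7 — Real power: P = Re(S) = 8.57e-05 W.
Step 8 — Reactive power: Q = Im(S) = -0.00263 VAR.
Step 9 — Apparent power: |S| = 0.002632 VA.
Step 10 — Power factor: PF = P/|S| = 0.03257 (leading).

(a) P = 8.57e-05 W  (b) Q = -0.00263 VAR  (c) S = 0.002632 VA  (d) PF = 0.03257 (leading)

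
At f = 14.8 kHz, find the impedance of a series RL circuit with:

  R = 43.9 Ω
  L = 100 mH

Step 1 — Angular frequency: ω = 2π·f = 2π·1.48e+04 = 9.299e+04 rad/s.
Step 2 — Component impedances:
  R: Z = R = 43.9 Ω
  L: Z = jωL = j·9.299e+04·0.1 = 0 + j9299 Ω
Step 3 — Series combination: Z_total = R + L = 43.9 + j9299 Ω = 9299∠89.7° Ω.

Z = 43.9 + j9299 Ω = 9299∠89.7° Ω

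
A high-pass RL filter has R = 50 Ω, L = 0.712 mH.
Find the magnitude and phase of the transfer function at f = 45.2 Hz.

Step 1 — Angular frequency: ω = 2π·45.2 = 284 rad/s.
Step 2 — Transfer function: H(jω) = jωL/(R + jωL).
Step 3 — Numerator jωL = j·0.2022; denominator R + jωL = 50 + j0.2022.
Step 4 — H = 1.635e-05 + j0.004044.
Step 5 — Magnitude: |H| = 0.004044 (-47.9 dB); phase: φ = 89.8°.

|H| = 0.004044 (-47.9 dB), φ = 89.8°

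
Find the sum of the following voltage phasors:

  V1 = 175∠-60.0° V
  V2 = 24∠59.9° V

Step 1 — Convert each phasor to rectangular form:
  V1 = 175·(cos(-60.0°) + j·sin(-60.0°)) = 87.5 - j151.6 V
  V2 = 24·(cos(59.9°) + j·sin(59.9°)) = 12.04 + j20.76 V
Step 2 — Sum components: V_total = 99.54 - j130.8 V.
Step 3 — Convert to polar: |V_total| = 164.4 V, ∠V_total = -52.7°.

V_total = 164.4∠-52.7° V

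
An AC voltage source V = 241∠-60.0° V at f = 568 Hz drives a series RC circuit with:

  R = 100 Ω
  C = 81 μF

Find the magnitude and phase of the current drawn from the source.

Step 1 — Angular frequency: ω = 2π·f = 2π·568 = 3569 rad/s.
Step 2 — Component impedances:
  R: Z = R = 100 Ω
  C: Z = 1/(jωC) = -j/(ω·C) = 0 - j3.459 Ω
Step 3 — Series combination: Z_total = R + C = 100 - j3.459 Ω = 100.1∠-2.0° Ω.
Step 4 — Source phasor: V = 241∠-60.0° V = 120.5 - j208.7 V.
Step 5 — Ohm's law: I = V / Z_total = (120.5 - j208.7) / (100 - j3.459) = 1.276 - j2.043 A.
Step 6 — Convert to polar: |I| = 2.409 A, ∠I = -58.0°.

I = 2.409∠-58.0° A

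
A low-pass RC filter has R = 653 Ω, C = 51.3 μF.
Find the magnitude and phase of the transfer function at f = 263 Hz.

Step 1 — Angular frequency: ω = 2π·263 = 1652 rad/s.
Step 2 — Transfer function: H(jω) = 1/(1 + jωRC).
Step 3 — Denominator: 1 + jωRC = 1 + j·1652·653·5.13e-05 = 1 + j55.36.
Step 4 — H = 0.0003262 - j0.01806.
Step 5 — Magnitude: |H| = 0.01806 (-34.9 dB); phase: φ = -89.0°.

|H| = 0.01806 (-34.9 dB), φ = -89.0°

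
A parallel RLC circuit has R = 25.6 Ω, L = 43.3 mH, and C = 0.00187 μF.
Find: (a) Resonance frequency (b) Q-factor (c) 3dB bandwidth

Step 1 — Resonance: ω₀ = 1/√(LC) = 1/√(0.0433·1.87e-09) = 1.111e+05 rad/s.
Step 2 — f₀ = ω₀/(2π) = 1.769e+04 Hz.
Step 3 — Parallel Q: Q = R/(ω₀L) = 25.6/(1.111e+05·0.0433) = 0.00532.
Step 4 — Bandwidth: Δω = ω₀/Q = 2.089e+07 rad/s; BW = Δω/(2π) = 3.325e+06 Hz.

(a) f₀ = 1.769e+04 Hz  (b) Q = 0.00532  (c) BW = 3.325e+06 Hz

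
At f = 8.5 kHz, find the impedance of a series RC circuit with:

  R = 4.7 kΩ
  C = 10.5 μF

Step 1 — Angular frequency: ω = 2π·f = 2π·8500 = 5.341e+04 rad/s.
Step 2 — Component impedances:
  R: Z = R = 4700 Ω
  C: Z = 1/(jωC) = -j/(ω·C) = 0 - j1.783 Ω
Step 3 — Series combination: Z_total = R + C = 4700 - j1.783 Ω = 4700∠-0.0° Ω.

Z = 4700 - j1.783 Ω = 4700∠-0.0° Ω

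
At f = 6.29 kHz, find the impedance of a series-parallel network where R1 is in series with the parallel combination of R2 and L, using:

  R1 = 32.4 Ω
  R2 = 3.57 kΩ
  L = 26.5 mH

Step 1 — Angular frequency: ω = 2π·f = 2π·6290 = 3.952e+04 rad/s.
Step 2 — Component impedances:
  R1: Z = R = 32.4 Ω
  R2: Z = R = 3570 Ω
  L: Z = jωL = j·3.952e+04·0.0265 = 0 + j1047 Ω
Step 3 — Parallel branch: R2 || L = 1/(1/R2 + 1/L) = 282.9 + j964.3 Ω.
Step 4 — Series with R1: Z_total = R1 + (R2 || L) = 315.3 + j964.3 Ω = 1015∠71.9° Ω.

Z = 315.3 + j964.3 Ω = 1015∠71.9° Ω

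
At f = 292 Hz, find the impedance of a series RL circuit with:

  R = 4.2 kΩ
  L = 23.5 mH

Step 1 — Angular frequency: ω = 2π·f = 2π·292 = 1835 rad/s.
Step 2 — Component impedances:
  R: Z = R = 4200 Ω
  L: Z = jωL = j·1835·0.0235 = 0 + j43.12 Ω
Step 3 — Series combination: Z_total = R + L = 4200 + j43.12 Ω = 4200∠0.6° Ω.

Z = 4200 + j43.12 Ω = 4200∠0.6° Ω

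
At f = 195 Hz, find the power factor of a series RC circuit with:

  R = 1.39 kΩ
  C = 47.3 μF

Step 1 — Angular frequency: ω = 2π·f = 2π·195 = 1225 rad/s.
Step 2 — Component impedances:
  R: Z = R = 1390 Ω
  C: Z = 1/(jωC) = -j/(ω·C) = 0 - j17.26 Ω
Step 3 — Series combination: Z_total = R + C = 1390 - j17.26 Ω = 1390∠-0.7° Ω.
Step 4 — Power factor: PF = cos(φ) = Re(Z)/|Z| = 1390/1390.1 = 0.9999.
Step 5 — Type: Im(Z) = -17.26 ⇒ leading (phase φ = -0.7°).

PF = 0.9999 (leading, φ = -0.7°)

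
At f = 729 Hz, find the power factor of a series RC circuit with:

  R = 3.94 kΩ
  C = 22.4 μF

Step 1 — Angular frequency: ω = 2π·f = 2π·729 = 4580 rad/s.
Step 2 — Component impedances:
  R: Z = R = 3940 Ω
  C: Z = 1/(jωC) = -j/(ω·C) = 0 - j9.746 Ω
Step 3 — Series combination: Z_total = R + C = 3940 - j9.746 Ω = 3940∠-0.1° Ω.
Step 4 — Power factor: PF = cos(φ) = Re(Z)/|Z| = 3940/3940 = 1.
Step 5 — Type: Im(Z) = -9.746 ⇒ leading (phase φ = -0.1°).

PF = 1 (leading, φ = -0.1°)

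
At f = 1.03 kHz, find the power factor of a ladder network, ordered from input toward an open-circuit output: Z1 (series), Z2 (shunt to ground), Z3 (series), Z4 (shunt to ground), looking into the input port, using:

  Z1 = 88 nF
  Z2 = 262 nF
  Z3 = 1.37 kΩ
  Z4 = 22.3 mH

Step 1 — Angular frequency: ω = 2π·f = 2π·1030 = 6472 rad/s.
Step 2 — Component impedances:
  Z1: Z = 1/(jωC) = -j/(ω·C) = 0 - j1756 Ω
  Z2: Z = 1/(jωC) = -j/(ω·C) = 0 - j589.8 Ω
  Z3: Z = R = 1370 Ω
  Z4: Z = jωL = j·6472·0.0223 = 0 + j144.3 Ω
Step 3 — Ladder network (open output): work backward from the far end, alternating series and parallel combinations. Z_in = 229.6 - j2271 Ω = 2283∠-84.2° Ω.
Step 4 — Power factor: PF = cos(φ) = Re(Z)/|Z| = 229.6/2283 = 0.1006.
Step 5 — Type: Im(Z) = -2271 ⇒ leading (phase φ = -84.2°).

PF = 0.1006 (leading, φ = -84.2°)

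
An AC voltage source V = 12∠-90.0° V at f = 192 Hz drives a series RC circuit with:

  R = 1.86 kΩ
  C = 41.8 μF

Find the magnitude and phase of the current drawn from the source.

Step 1 — Angular frequency: ω = 2π·f = 2π·192 = 1206 rad/s.
Step 2 — Component impedances:
  R: Z = R = 1860 Ω
  C: Z = 1/(jωC) = -j/(ω·C) = 0 - j19.83 Ω
Step 3 — Series combination: Z_total = R + C = 1860 - j19.83 Ω = 1860∠-0.6° Ω.
Step 4 — Source phasor: V = 12∠-90.0° V = 0 - j12 V.
Step 5 — Ohm's law: I = V / Z_total = (0 - j12) / (1860 - j19.83) = 6.878e-05 - j0.006451 A.
Step 6 — Convert to polar: |I| = 0.006451 A, ∠I = -89.4°.

I = 0.006451∠-89.4° A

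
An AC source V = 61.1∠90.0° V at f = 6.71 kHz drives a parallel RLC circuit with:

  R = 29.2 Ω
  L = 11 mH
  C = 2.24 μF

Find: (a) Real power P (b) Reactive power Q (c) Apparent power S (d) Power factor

Step 1 — Angular frequency: ω = 2π·f = 2π·6710 = 4.216e+04 rad/s.
Step 2 — Component impedances:
  R: Z = R = 29.2 Ω
  L: Z = jωL = j·4.216e+04·0.011 = 0 + j463.8 Ω
  C: Z = 1/(jωC) = -j/(ω·C) = 0 - j10.59 Ω
Step 3 — Parallel combination: 1/Z_total = 1/R + 1/L + 1/C; Z_total = 3.535 - j9.525 Ω = 10.16∠-69.6° Ω.
Step 4 — Source phasor: V = 61.1∠90.0° V = 0 + j61.1 V.
Step 5 — Current: I = V / Z = -5.638 + j2.092 A = 6.014∠159.6° A.
Step 6 — Complex power: S = V·I* = 127.8 - j344.5 VA.
Step 7 — Real power: P = Re(S) = 127.8 W.
Step 8 — Reactive power: Q = Im(S) = -344.5 VAR.
Step 9 — Apparent power: |S| = 367.5 VA.
Step 10 — Power factor: PF = P/|S| = 0.3479 (leading).

(a) P = 127.8 W  (b) Q = -344.5 VAR  (c) S = 367.5 VA  (d) PF = 0.3479 (leading)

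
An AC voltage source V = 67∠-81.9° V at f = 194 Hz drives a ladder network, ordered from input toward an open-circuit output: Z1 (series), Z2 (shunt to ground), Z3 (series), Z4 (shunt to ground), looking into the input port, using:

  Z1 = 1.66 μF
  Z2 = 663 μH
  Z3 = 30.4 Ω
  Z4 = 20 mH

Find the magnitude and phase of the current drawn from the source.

Step 1 — Angular frequency: ω = 2π·f = 2π·194 = 1219 rad/s.
Step 2 — Component impedances:
  Z1: Z = 1/(jωC) = -j/(ω·C) = 0 - j494.2 Ω
  Z2: Z = jωL = j·1219·0.000663 = 0 + j0.8082 Ω
  Z3: Z = R = 30.4 Ω
  Z4: Z = jωL = j·1219·0.02 = 0 + j24.38 Ω
Step 3 — Ladder network (open output): work backward from the far end, alternating series and parallel combinations. Z_in = 0.01274 - j493.4 Ω = 493.4∠-90.0° Ω.
Step 4 — Source phasor: V = 67∠-81.9° V = 9.44 - j66.33 V.
Step 5 — Ohm's law: I = V / Z_total = (9.44 - j66.33) / (0.01274 - j493.4) = 0.1344 + j0.01913 A.
Step 6 — Convert to polar: |I| = 0.1358 A, ∠I = 8.1°.

I = 0.1358∠8.1° A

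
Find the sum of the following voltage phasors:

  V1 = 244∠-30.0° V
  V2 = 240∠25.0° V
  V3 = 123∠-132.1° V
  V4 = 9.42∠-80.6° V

Step 1 — Convert each phasor to rectangular form:
  V1 = 244·(cos(-30.0°) + j·sin(-30.0°)) = 211.3 - j122 V
  V2 = 240·(cos(25.0°) + j·sin(25.0°)) = 217.5 + j101.4 V
  V3 = 123·(cos(-132.1°) + j·sin(-132.1°)) = -82.46 - j91.26 V
  V4 = 9.42·(cos(-80.6°) + j·sin(-80.6°)) = 1.539 - j9.294 V
Step 2 — Sum components: V_total = 347.9 - j121.1 V.
Step 3 — Convert to polar: |V_total| = 368.4 V, ∠V_total = -19.2°.

V_total = 368.4∠-19.2° V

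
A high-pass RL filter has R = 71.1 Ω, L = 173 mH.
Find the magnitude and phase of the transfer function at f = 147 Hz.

Step 1 — Angular frequency: ω = 2π·147 = 923.6 rad/s.
Step 2 — Transfer function: H(jω) = jωL/(R + jωL).
Step 3 — Numerator jωL = j·159.8; denominator R + jωL = 71.1 + j159.8.
Step 4 — H = 0.8347 + j0.3714.
Step 5 — Magnitude: |H| = 0.9136 (-0.8 dB); phase: φ = 24.0°.

|H| = 0.9136 (-0.8 dB), φ = 24.0°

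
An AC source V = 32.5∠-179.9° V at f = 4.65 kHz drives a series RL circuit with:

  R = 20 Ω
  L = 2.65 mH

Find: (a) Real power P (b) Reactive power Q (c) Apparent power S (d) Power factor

Step 1 — Angular frequency: ω = 2π·f = 2π·4650 = 2.922e+04 rad/s.
Step 2 — Component impedances:
  R: Z = R = 20 Ω
  L: Z = jωL = j·2.922e+04·0.00265 = 0 + j77.42 Ω
Step 3 — Series combination: Z_total = R + L = 20 + j77.42 Ω = 79.97∠75.5° Ω.
Step 4 — Source phasor: V = 32.5∠-179.9° V = -32.5 - j0.05672 V.
Step 5 — Current: I = V / Z = -0.1023 + j0.3933 A = 0.4064∠104.6° A.
Step 6 — Complex power: S = V·I* = 3.304 + j12.79 VA.
Step 7 — Real power: P = Re(S) = 3.304 W.
Step 8 — Reactive power: Q = Im(S) = 12.79 VAR.
Step 9 — Apparent power: |S| = 13.21 VA.
Step 10 — Power factor: PF = P/|S| = 0.2501 (lagging).

(a) P = 3.304 W  (b) Q = 12.79 VAR  (c) S = 13.21 VA  (d) PF = 0.2501 (lagging)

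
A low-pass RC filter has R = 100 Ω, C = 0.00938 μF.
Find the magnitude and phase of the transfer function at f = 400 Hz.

Step 1 — Angular frequency: ω = 2π·400 = 2513 rad/s.
Step 2 — Transfer function: H(jω) = 1/(1 + jωRC).
Step 3 — Denominator: 1 + jωRC = 1 + j·2513·100·9.38e-09 = 1 + j0.002357.
Step 4 — H = 1 - j0.002357.
Step 5 — Magnitude: |H| = 1 (-0.0 dB); phase: φ = -0.1°.

|H| = 1 (-0.0 dB), φ = -0.1°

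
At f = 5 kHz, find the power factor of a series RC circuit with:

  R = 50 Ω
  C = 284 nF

Step 1 — Angular frequency: ω = 2π·f = 2π·5000 = 3.142e+04 rad/s.
Step 2 — Component impedances:
  R: Z = R = 50 Ω
  C: Z = 1/(jωC) = -j/(ω·C) = 0 - j112.1 Ω
Step 3 — Series combination: Z_total = R + C = 50 - j112.1 Ω = 122.7∠-66.0° Ω.
Step 4 — Power factor: PF = cos(φ) = Re(Z)/|Z| = 50/122.73 = 0.4074.
Step 5 — Type: Im(Z) = -112.1 ⇒ leading (phase φ = -66.0°).

PF = 0.4074 (leading, φ = -66.0°)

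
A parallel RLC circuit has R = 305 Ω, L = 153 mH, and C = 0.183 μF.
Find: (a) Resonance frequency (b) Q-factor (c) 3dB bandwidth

Step 1 — Resonance: ω₀ = 1/√(LC) = 1/√(0.153·1.83e-07) = 5976 rad/s.
Step 2 — f₀ = ω₀/(2π) = 951.1 Hz.
Step 3 — Parallel Q: Q = R/(ω₀L) = 305/(5976·0.153) = 0.3336.
Step 4 — Bandwidth: Δω = ω₀/Q = 1.792e+04 rad/s; BW = Δω/(2π) = 2851 Hz.

(a) f₀ = 951.1 Hz  (b) Q = 0.3336  (c) BW = 2851 Hz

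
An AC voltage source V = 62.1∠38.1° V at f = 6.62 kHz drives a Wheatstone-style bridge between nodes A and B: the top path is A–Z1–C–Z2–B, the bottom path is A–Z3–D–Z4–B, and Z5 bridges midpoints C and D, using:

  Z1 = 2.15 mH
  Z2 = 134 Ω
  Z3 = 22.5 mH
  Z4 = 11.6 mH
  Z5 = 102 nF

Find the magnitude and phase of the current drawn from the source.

Step 1 — Angular frequency: ω = 2π·f = 2π·6620 = 4.159e+04 rad/s.
Step 2 — Component impedances:
  Z1: Z = jωL = j·4.159e+04·0.00215 = 0 + j89.43 Ω
  Z2: Z = R = 134 Ω
  Z3: Z = jωL = j·4.159e+04·0.0225 = 0 + j935.9 Ω
  Z4: Z = jωL = j·4.159e+04·0.0116 = 0 + j482.5 Ω
  Z5: Z = 1/(jωC) = -j/(ω·C) = 0 - j235.7 Ω
Step 3 — Bridge requires nodal analysis (the Z5 bridge couples midpoints C and D, so the two paths cannot be reduced to a simple series/parallel combination). Setting node B to ground and injecting 1 A at node A, the 3-node admittance system at A, C, D solves to V_A = Z_AB = 112.6 + j160.8 Ω = 196.3∠55.0° Ω.
Step 4 — Source phasor: V = 62.1∠38.1° V = 48.87 + j38.32 V.
Step 5 — Ohm's law: I = V / Z_total = (48.87 + j38.32) / (112.6 + j160.8) = 0.3026 - j0.09189 A.
Step 6 — Convert to polar: |I| = 0.3163 A, ∠I = -16.9°.

I = 0.3163∠-16.9° A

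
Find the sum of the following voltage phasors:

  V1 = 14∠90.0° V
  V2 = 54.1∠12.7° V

Step 1 — Convert each phasor to rectangular form:
  V1 = 14·(cos(90.0°) + j·sin(90.0°)) = 0 + j14 V
  V2 = 54.1·(cos(12.7°) + j·sin(12.7°)) = 52.78 + j11.89 V
Step 2 — Sum components: V_total = 52.78 + j25.89 V.
Step 3 — Convert to polar: |V_total| = 58.79 V, ∠V_total = 26.1°.

V_total = 58.79∠26.1° V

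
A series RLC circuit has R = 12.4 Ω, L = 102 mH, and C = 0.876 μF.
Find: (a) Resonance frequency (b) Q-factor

Step 1 — Resonance condition Im(Z)=0 gives ω₀ = 1/√(LC).
Step 2 — ω₀ = 1/√(0.102·8.76e-07) = 3345 rad/s.
Step 3 — f₀ = ω₀/(2π) = 532.4 Hz.
Step 4 — Series Q: Q = ω₀L/R = 3345·0.102/12.4 = 27.52.

(a) f₀ = 532.4 Hz  (b) Q = 27.52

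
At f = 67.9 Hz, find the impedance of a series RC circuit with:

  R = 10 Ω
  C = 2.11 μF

Step 1 — Angular frequency: ω = 2π·f = 2π·67.9 = 426.6 rad/s.
Step 2 — Component impedances:
  R: Z = R = 10 Ω
  C: Z = 1/(jωC) = -j/(ω·C) = 0 - j1111 Ω
Step 3 — Series combination: Z_total = R + C = 10 - j1111 Ω = 1111∠-89.5° Ω.

Z = 10 - j1111 Ω = 1111∠-89.5° Ω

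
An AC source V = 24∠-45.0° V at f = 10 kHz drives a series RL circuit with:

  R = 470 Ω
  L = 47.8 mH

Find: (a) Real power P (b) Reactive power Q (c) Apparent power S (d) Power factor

Step 1 — Angular frequency: ω = 2π·f = 2π·1e+04 = 6.283e+04 rad/s.
Step 2 — Component impedances:
  R: Z = R = 470 Ω
  L: Z = jωL = j·6.283e+04·0.0478 = 0 + j3003 Ω
Step 3 — Series combination: Z_total = R + L = 470 + j3003 Ω = 3040∠81.1° Ω.
Step 4 — Source phasor: V = 24∠-45.0° V = 16.97 - j16.97 V.
Step 5 — Current: I = V / Z = -0.004652 - j0.006379 A = 0.007895∠-126.1° A.
Step 6 — Complex power: S = V·I* = 0.0293 + j0.1872 VA.
Step 7 — Real power: P = Re(S) = 0.0293 W.
Step 8 — Reactive power: Q = Im(S) = 0.1872 VAR.
Step 9 — Apparent power: |S| = 0.1895 VA.
Step 10 — Power factor: PF = P/|S| = 0.1546 (lagging).

(a) P = 0.0293 W  (b) Q = 0.1872 VAR  (c) S = 0.1895 VA  (d) PF = 0.1546 (lagging)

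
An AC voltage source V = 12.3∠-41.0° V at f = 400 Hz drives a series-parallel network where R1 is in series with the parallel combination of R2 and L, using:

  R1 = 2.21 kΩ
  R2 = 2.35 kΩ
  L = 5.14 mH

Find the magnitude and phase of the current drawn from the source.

Step 1 — Angular frequency: ω = 2π·f = 2π·400 = 2513 rad/s.
Step 2 — Component impedances:
  R1: Z = R = 2210 Ω
  R2: Z = R = 2350 Ω
  L: Z = jωL = j·2513·0.00514 = 0 + j12.92 Ω
Step 3 — Parallel branch: R2 || L = 1/(1/R2 + 1/L) = 0.07101 + j12.92 Ω.
Step 4 — Series with R1: Z_total = R1 + (R2 || L) = 2210 + j12.92 Ω = 2210∠0.3° Ω.
Step 5 — Source phasor: V = 12.3∠-41.0° V = 9.283 - j8.07 V.
Step 6 — Ohm's law: I = V / Z_total = (9.283 - j8.07) / (2210 + j12.92) = 0.004179 - j0.003676 A.
Step 7 — Convert to polar: |I| = 0.005565 A, ∠I = -41.3°.

I = 0.005565∠-41.3° A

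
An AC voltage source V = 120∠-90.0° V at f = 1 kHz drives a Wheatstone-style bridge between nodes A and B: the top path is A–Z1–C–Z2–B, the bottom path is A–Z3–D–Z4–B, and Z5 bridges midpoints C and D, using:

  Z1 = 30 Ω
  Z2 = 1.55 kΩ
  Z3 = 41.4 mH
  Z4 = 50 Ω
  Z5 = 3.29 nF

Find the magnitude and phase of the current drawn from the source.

Step 1 — Angular frequency: ω = 2π·f = 2π·1000 = 6283 rad/s.
Step 2 — Component impedances:
  Z1: Z = R = 30 Ω
  Z2: Z = R = 1550 Ω
  Z3: Z = jωL = j·6283·0.0414 = 0 + j260.1 Ω
  Z4: Z = R = 50 Ω
  Z5: Z = 1/(jωC) = -j/(ω·C) = 0 - j4.838e+04 Ω
Step 3 — Bridge requires nodal analysis (the Z5 bridge couples midpoints C and D, so the two paths cannot be reduced to a simple series/parallel combination). Setting node B to ground and injecting 1 A at node A, the 3-node admittance system at A, C, D solves to V_A = Z_AB = 86.88 + j239.5 Ω = 254.8∠70.1° Ω.
Step 4 — Source phasor: V = 120∠-90.0° V = 0 - j120 V.
Step 5 — Ohm's law: I = V / Z_total = (0 - j120) / (86.88 + j239.5) = -0.4427 - j0.1606 A.
Step 6 — Convert to polar: |I| = 0.471 A, ∠I = -160.1°.

I = 0.471∠-160.1° A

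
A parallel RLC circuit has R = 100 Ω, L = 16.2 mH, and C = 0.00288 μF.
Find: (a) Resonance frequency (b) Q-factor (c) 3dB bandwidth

Step 1 — Resonance: ω₀ = 1/√(LC) = 1/√(0.0162·2.88e-09) = 1.464e+05 rad/s.
Step 2 — f₀ = ω₀/(2π) = 2.33e+04 Hz.
Step 3 — Parallel Q: Q = R/(ω₀L) = 100/(1.464e+05·0.0162) = 0.04216.
Step 4 — Bandwidth: Δω = ω₀/Q = 3.472e+06 rad/s; BW = Δω/(2π) = 5.526e+05 Hz.

(a) f₀ = 2.33e+04 Hz  (b) Q = 0.04216  (c) BW = 5.526e+05 Hz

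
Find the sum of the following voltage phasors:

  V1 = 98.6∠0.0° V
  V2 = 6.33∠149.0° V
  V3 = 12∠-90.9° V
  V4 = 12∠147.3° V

Step 1 — Convert each phasor to rectangular form:
  V1 = 98.6·(cos(0.0°) + j·sin(0.0°)) = 98.6 V
  V2 = 6.33·(cos(149.0°) + j·sin(149.0°)) = -5.426 + j3.26 V
  V3 = 12·(cos(-90.9°) + j·sin(-90.9°)) = -0.1885 - j12 V
  V4 = 12·(cos(147.3°) + j·sin(147.3°)) = -10.1 + j6.483 V
Step 2 — Sum components: V_total = 82.89 - j2.255 V.
Step 3 — Convert to polar: |V_total| = 82.92 V, ∠V_total = -1.6°.

V_total = 82.92∠-1.6° V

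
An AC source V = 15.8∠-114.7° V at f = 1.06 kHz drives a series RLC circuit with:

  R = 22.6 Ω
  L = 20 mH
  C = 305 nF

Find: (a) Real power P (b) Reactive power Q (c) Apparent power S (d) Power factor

Step 1 — Angular frequency: ω = 2π·f = 2π·1060 = 6660 rad/s.
Step 2 — Component impedances:
  R: Z = R = 22.6 Ω
  L: Z = jωL = j·6660·0.02 = 0 + j133.2 Ω
  C: Z = 1/(jωC) = -j/(ω·C) = 0 - j492.3 Ω
Step 3 — Series combination: Z_total = R + L + C = 22.6 - j359.1 Ω = 359.8∠-86.4° Ω.
Step 4 — Source phasor: V = 15.8∠-114.7° V = -6.602 - j14.35 V.
Step 5 — Current: I = V / Z = 0.03867 - j0.02082 A = 0.04391∠-28.3° A.
Step 6 — Complex power: S = V·I* = 0.04358 - j0.6925 VA.
Step 7 — Real power: P = Re(S) = 0.04358 W.
Step 8 — Reactive power: Q = Im(S) = -0.6925 VAR.
Step 9 — Apparent power: |S| = 0.6939 VA.
Step 10 — Power factor: PF = P/|S| = 0.06281 (leading).

(a) P = 0.04358 W  (b) Q = -0.6925 VAR  (c) S = 0.6939 VA  (d) PF = 0.06281 (leading)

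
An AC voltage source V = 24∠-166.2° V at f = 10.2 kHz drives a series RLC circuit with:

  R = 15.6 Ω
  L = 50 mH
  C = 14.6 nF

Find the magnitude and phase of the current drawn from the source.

Step 1 — Angular frequency: ω = 2π·f = 2π·1.02e+04 = 6.409e+04 rad/s.
Step 2 — Component impedances:
  R: Z = R = 15.6 Ω
  L: Z = jωL = j·6.409e+04·0.05 = 0 + j3204 Ω
  C: Z = 1/(jωC) = -j/(ω·C) = 0 - j1069 Ω
Step 3 — Series combination: Z_total = R + L + C = 15.6 + j2136 Ω = 2136∠89.6° Ω.
Step 4 — Source phasor: V = 24∠-166.2° V = -23.31 - j5.725 V.
Step 5 — Ohm's law: I = V / Z_total = (-23.31 - j5.725) / (15.6 + j2136) = -0.00276 + j0.01089 A.
Step 6 — Convert to polar: |I| = 0.01124 A, ∠I = 104.2°.

I = 0.01124∠104.2° A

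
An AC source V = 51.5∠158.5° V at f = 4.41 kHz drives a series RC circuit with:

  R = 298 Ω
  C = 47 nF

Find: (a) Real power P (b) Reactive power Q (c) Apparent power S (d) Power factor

Step 1 — Angular frequency: ω = 2π·f = 2π·4410 = 2.771e+04 rad/s.
Step 2 — Component impedances:
  R: Z = R = 298 Ω
  C: Z = 1/(jωC) = -j/(ω·C) = 0 - j767.9 Ω
Step 3 — Series combination: Z_total = R + C = 298 - j767.9 Ω = 823.7∠-68.8° Ω.
Step 4 — Source phasor: V = 51.5∠158.5° V = -47.92 + j18.87 V.
Step 5 — Current: I = V / Z = -0.04241 - j0.04594 A = 0.06253∠-132.7° A.
Step 6 — Complex power: S = V·I* = 1.165 - j3.002 VA.
Step 7 — Real power: P = Re(S) = 1.165 W.
Step 8 — Reactive power: Q = Im(S) = -3.002 VAR.
Step 9 — Apparent power: |S| = 3.22 VA.
Step 10 — Power factor: PF = P/|S| = 0.3618 (leading).

(a) P = 1.165 W  (b) Q = -3.002 VAR  (c) S = 3.22 VA  (d) PF = 0.3618 (leading)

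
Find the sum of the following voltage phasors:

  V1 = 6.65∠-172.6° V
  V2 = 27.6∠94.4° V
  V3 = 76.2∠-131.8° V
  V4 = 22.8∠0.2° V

Step 1 — Convert each phasor to rectangular form:
  V1 = 6.65·(cos(-172.6°) + j·sin(-172.6°)) = -6.595 - j0.8565 V
  V2 = 27.6·(cos(94.4°) + j·sin(94.4°)) = -2.117 + j27.52 V
  V3 = 76.2·(cos(-131.8°) + j·sin(-131.8°)) = -50.79 - j56.81 V
  V4 = 22.8·(cos(0.2°) + j·sin(0.2°)) = 22.8 + j0.07959 V
Step 2 — Sum components: V_total = -36.7 - j30.06 V.
Step 3 — Convert to polar: |V_total| = 47.44 V, ∠V_total = -140.7°.

V_total = 47.44∠-140.7° V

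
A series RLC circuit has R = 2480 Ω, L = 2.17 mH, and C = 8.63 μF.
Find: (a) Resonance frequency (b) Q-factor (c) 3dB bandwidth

Step 1 — Resonance condition Im(Z)=0 gives ω₀ = 1/√(LC).
Step 2 — ω₀ = 1/√(0.00217·8.63e-06) = 7307 rad/s.
Step 3 — f₀ = ω₀/(2π) = 1163 Hz.
Step 4 — Series Q: Q = ω₀L/R = 7307·0.00217/2480 = 0.006394.
Step 5 — 3dB bandwidth: Δω = ω₀/Q = 1.143e+06 rad/s; BW = Δω/(2π) = 1.819e+05 Hz.

(a) f₀ = 1163 Hz  (b) Q = 0.006394  (c) BW = 1.819e+05 Hz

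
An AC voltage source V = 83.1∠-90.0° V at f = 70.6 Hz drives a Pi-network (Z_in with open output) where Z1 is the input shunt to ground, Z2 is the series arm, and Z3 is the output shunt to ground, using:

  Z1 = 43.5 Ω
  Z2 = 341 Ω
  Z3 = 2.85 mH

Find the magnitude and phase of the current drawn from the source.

Step 1 — Angular frequency: ω = 2π·f = 2π·70.6 = 443.6 rad/s.
Step 2 — Component impedances:
  Z1: Z = R = 43.5 Ω
  Z2: Z = R = 341 Ω
  Z3: Z = jωL = j·443.6·0.00285 = 0 + j1.264 Ω
Step 3 — With open output, the series arm Z2 and the output shunt Z3 appear in series to ground: Z2 + Z3 = 341 + j1.264 Ω.
Step 4 — Parallel with input shunt Z1: Z_in = Z1 || (Z2 + Z3) = 38.58 + j0.01618 Ω = 38.58∠0.0° Ω.
Step 5 — Source phasor: V = 83.1∠-90.0° V = 0 - j83.1 V.
Step 6 — Ohm's law: I = V / Z_total = (0 - j83.1) / (38.58 + j0.01618) = -0.0009035 - j2.154 A.
Step 7 — Convert to polar: |I| = 2.154 A, ∠I = -90.0°.

I = 2.154∠-90.0° A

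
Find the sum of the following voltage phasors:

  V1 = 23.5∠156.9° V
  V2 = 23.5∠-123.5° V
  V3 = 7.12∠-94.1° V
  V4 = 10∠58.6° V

Step 1 — Convert each phasor to rectangular form:
  V1 = 23.5·(cos(156.9°) + j·sin(156.9°)) = -21.62 + j9.22 V
  V2 = 23.5·(cos(-123.5°) + j·sin(-123.5°)) = -12.97 - j19.6 V
  V3 = 7.12·(cos(-94.1°) + j·sin(-94.1°)) = -0.5091 - j7.102 V
  V4 = 10·(cos(58.6°) + j·sin(58.6°)) = 5.21 + j8.536 V
Step 2 — Sum components: V_total = -29.89 - j8.943 V.
Step 3 — Convert to polar: |V_total| = 31.19 V, ∠V_total = -163.3°.

V_total = 31.19∠-163.3° V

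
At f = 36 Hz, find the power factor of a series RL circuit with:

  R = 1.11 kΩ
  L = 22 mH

Step 1 — Angular frequency: ω = 2π·f = 2π·36 = 226.2 rad/s.
Step 2 — Component impedances:
  R: Z = R = 1110 Ω
  L: Z = jωL = j·226.2·0.022 = 0 + j4.976 Ω
Step 3 — Series combination: Z_total = R + L = 1110 + j4.976 Ω = 1110∠0.3° Ω.
Step 4 — Power factor: PF = cos(φ) = Re(Z)/|Z| = 1110/1110 = 1.
Step 5 — Type: Im(Z) = 4.976 ⇒ lagging (phase φ = 0.3°).

PF = 1 (lagging, φ = 0.3°)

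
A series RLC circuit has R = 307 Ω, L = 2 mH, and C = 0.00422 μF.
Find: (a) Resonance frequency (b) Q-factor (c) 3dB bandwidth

Step 1 — Resonance: ω₀ = 1/√(LC) = 1/√(0.002·4.22e-09) = 3.442e+05 rad/s.
Step 2 — f₀ = ω₀/(2π) = 5.478e+04 Hz.
Step 3 — Series Q: Q = ω₀L/R = 3.442e+05·0.002/307 = 2.242.
Step 4 — Bandwidth: Δω = ω₀/Q = 1.535e+05 rad/s; BW = Δω/(2π) = 2.443e+04 Hz.

(a) f₀ = 5.478e+04 Hz  (b) Q = 2.242  (c) BW = 2.443e+04 Hz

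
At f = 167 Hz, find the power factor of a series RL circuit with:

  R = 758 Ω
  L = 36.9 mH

Step 1 — Angular frequency: ω = 2π·f = 2π·167 = 1049 rad/s.
Step 2 — Component impedances:
  R: Z = R = 758 Ω
  L: Z = jωL = j·1049·0.0369 = 0 + j38.72 Ω
Step 3 — Series combination: Z_total = R + L = 758 + j38.72 Ω = 759∠2.9° Ω.
Step 4 — Power factor: PF = cos(φ) = Re(Z)/|Z| = 758/759 = 0.9987.
Step 5 — Type: Im(Z) = 38.72 ⇒ lagging (phase φ = 2.9°).

PF = 0.9987 (lagging, φ = 2.9°)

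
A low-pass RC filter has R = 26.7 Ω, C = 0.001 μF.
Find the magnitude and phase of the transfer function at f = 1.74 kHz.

Step 1 — Angular frequency: ω = 2π·1740 = 1.093e+04 rad/s.
Step 2 — Transfer function: H(jω) = 1/(1 + jωRC).
Step 3 — Denominator: 1 + jωRC = 1 + j·1.093e+04·26.7·1e-09 = 1 + j0.0002919.
Step 4 — H = 1 - j0.0002919.
Step 5 — Magnitude: |H| = 1 (-0.0 dB); phase: φ = -0.0°.

|H| = 1 (-0.0 dB), φ = -0.0°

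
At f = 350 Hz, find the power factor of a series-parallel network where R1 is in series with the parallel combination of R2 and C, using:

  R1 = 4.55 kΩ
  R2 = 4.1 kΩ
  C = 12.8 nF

Step 1 — Angular frequency: ω = 2π·f = 2π·350 = 2199 rad/s.
Step 2 — Component impedances:
  R1: Z = R = 4550 Ω
  R2: Z = R = 4100 Ω
  C: Z = 1/(jωC) = -j/(ω·C) = 0 - j3.553e+04 Ω
Step 3 — Parallel branch: R2 || C = 1/(1/R2 + 1/C) = 4046 - j467 Ω.
Step 4 — Series with R1: Z_total = R1 + (R2 || C) = 8596 - j467 Ω = 8609∠-3.1° Ω.
Step 5 — Power factor: PF = cos(φ) = Re(Z)/|Z| = 8596/8609 = 0.9985.
Step 6 — Type: Im(Z) = -467 ⇒ leading (phase φ = -3.1°).

PF = 0.9985 (leading, φ = -3.1°)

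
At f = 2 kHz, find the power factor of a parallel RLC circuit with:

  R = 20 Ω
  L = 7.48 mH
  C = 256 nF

Step 1 — Angular frequency: ω = 2π·f = 2π·2000 = 1.257e+04 rad/s.
Step 2 — Component impedances:
  R: Z = R = 20 Ω
  L: Z = jωL = j·1.257e+04·0.00748 = 0 + j94 Ω
  C: Z = 1/(jωC) = -j/(ω·C) = 0 - j310.8 Ω
Step 3 — Parallel combination: 1/Z_total = 1/R + 1/L + 1/C; Z_total = 19.57 + j2.905 Ω = 19.78∠8.4° Ω.
Step 4 — Power factor: PF = cos(φ) = Re(Z)/|Z| = 19.569/19.783 = 0.9892.
Step 5 — Type: Im(Z) = 2.905 ⇒ lagging (phase φ = 8.4°).

PF = 0.9892 (lagging, φ = 8.4°)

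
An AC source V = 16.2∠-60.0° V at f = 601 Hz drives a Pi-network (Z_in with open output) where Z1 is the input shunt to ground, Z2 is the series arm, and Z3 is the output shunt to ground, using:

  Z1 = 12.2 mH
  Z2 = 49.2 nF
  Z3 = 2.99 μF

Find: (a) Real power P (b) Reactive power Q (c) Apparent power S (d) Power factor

Step 1 — Angular frequency: ω = 2π·f = 2π·601 = 3776 rad/s.
Step 2 — Component impedances:
  Z1: Z = jωL = j·3776·0.0122 = 0 + j46.07 Ω
  Z2: Z = 1/(jωC) = -j/(ω·C) = 0 - j5382 Ω
  Z3: Z = 1/(jωC) = -j/(ω·C) = 0 - j88.57 Ω
Step 3 — With open output, the series arm Z2 and the output shunt Z3 appear in series to ground: Z2 + Z3 = 0 - j5471 Ω.
Step 4 — Parallel with input shunt Z1: Z_in = Z1 || (Z2 + Z3) = 0 + j46.46 Ω = 46.46∠90.0° Ω.
Step 5 — Source phasor: V = 16.2∠-60.0° V = 8.1 - j14.03 V.
Step 6 — Current: I = V / Z = -0.302 - j0.1743 A = 0.3487∠-150.0° A.
Step 7 — Complex power: S = V·I* = 0 + j5.649 VA.
Step 8 — Real power: P = Re(S) = 0 W.
Step 9 — Reactive power: Q = Im(S) = 5.649 VAR.
Step 10 — Apparent power: |S| = 5.649 VA.
Step 11 — Power factor: PF = P/|S| = 0 (lagging).

(a) P = 0 W  (b) Q = 5.649 VAR  (c) S = 5.649 VA  (d) PF = 0 (lagging)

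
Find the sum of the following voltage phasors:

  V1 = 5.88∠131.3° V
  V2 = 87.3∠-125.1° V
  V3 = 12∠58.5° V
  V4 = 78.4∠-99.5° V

Step 1 — Convert each phasor to rectangular form:
  V1 = 5.88·(cos(131.3°) + j·sin(131.3°)) = -3.881 + j4.417 V
  V2 = 87.3·(cos(-125.1°) + j·sin(-125.1°)) = -50.2 - j71.42 V
  V3 = 12·(cos(58.5°) + j·sin(58.5°)) = 6.27 + j10.23 V
  V4 = 78.4·(cos(-99.5°) + j·sin(-99.5°)) = -12.94 - j77.32 V
Step 2 — Sum components: V_total = -60.75 - j134.1 V.
Step 3 — Convert to polar: |V_total| = 147.2 V, ∠V_total = -114.4°.

V_total = 147.2∠-114.4° V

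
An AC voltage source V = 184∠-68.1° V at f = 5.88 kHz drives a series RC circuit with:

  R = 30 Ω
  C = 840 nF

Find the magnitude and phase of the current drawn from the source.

Step 1 — Angular frequency: ω = 2π·f = 2π·5880 = 3.695e+04 rad/s.
Step 2 — Component impedances:
  R: Z = R = 30 Ω
  C: Z = 1/(jωC) = -j/(ω·C) = 0 - j32.22 Ω
Step 3 — Series combination: Z_total = R + C = 30 - j32.22 Ω = 44.03∠-47.0° Ω.
Step 4 — Source phasor: V = 184∠-68.1° V = 68.63 - j170.7 V.
Step 5 — Ohm's law: I = V / Z_total = (68.63 - j170.7) / (30 - j32.22) = 3.9 - j1.501 A.
Step 6 — Convert to polar: |I| = 4.179 A, ∠I = -21.1°.

I = 4.179∠-21.1° A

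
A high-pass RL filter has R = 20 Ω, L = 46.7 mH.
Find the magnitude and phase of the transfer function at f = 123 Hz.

Step 1 — Angular frequency: ω = 2π·123 = 772.8 rad/s.
Step 2 — Transfer function: H(jω) = jωL/(R + jωL).
Step 3 — Numerator jωL = j·36.09; denominator R + jωL = 20 + j36.09.
Step 4 — H = 0.7651 + j0.424.
Step 5 — Magnitude: |H| = 0.8747 (-1.2 dB); phase: φ = 29.0°.

|H| = 0.8747 (-1.2 dB), φ = 29.0°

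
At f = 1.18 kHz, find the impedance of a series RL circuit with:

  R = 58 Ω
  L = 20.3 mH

Step 1 — Angular frequency: ω = 2π·f = 2π·1180 = 7414 rad/s.
Step 2 — Component impedances:
  R: Z = R = 58 Ω
  L: Z = jωL = j·7414·0.0203 = 0 + j150.5 Ω
Step 3 — Series combination: Z_total = R + L = 58 + j150.5 Ω = 161.3∠68.9° Ω.

Z = 58 + j150.5 Ω = 161.3∠68.9° Ω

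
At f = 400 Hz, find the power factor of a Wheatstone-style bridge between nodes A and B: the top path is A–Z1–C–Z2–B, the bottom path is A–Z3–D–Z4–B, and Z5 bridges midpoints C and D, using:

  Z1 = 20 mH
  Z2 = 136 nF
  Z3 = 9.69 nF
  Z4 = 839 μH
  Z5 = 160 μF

Step 1 — Angular frequency: ω = 2π·f = 2π·400 = 2513 rad/s.
Step 2 — Component impedances:
  Z1: Z = jωL = j·2513·0.02 = 0 + j50.27 Ω
  Z2: Z = 1/(jωC) = -j/(ω·C) = 0 - j2926 Ω
  Z3: Z = 1/(jωC) = -j/(ω·C) = 0 - j4.106e+04 Ω
  Z4: Z = jωL = j·2513·0.000839 = 0 + j2.109 Ω
  Z5: Z = 1/(jωC) = -j/(ω·C) = 0 - j2.487 Ω
Step 3 — Bridge requires nodal analysis (the Z5 bridge couples midpoints C and D, so the two paths cannot be reduced to a simple series/parallel combination). Setting node B to ground and injecting 1 A at node A, the 3-node admittance system at A, C, D solves to V_A = Z_AB = 0 + j49.94 Ω = 49.94∠90.0° Ω.
Step 4 — Power factor: PF = cos(φ) = Re(Z)/|Z| = 0/49.94 = 0.
Step 5 — Type: Im(Z) = 49.94 ⇒ lagging (phase φ = 90.0°).

PF = 0 (lagging, φ = 90.0°)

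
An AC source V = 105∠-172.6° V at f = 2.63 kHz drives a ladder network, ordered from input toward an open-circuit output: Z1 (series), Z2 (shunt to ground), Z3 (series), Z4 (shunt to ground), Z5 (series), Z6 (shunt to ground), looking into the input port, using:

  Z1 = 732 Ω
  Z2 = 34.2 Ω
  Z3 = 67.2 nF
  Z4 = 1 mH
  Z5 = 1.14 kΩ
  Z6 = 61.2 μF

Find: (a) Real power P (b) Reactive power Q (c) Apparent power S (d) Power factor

Step 1 — Angular frequency: ω = 2π·f = 2π·2630 = 1.652e+04 rad/s.
Step 2 — Component impedances:
  Z1: Z = R = 732 Ω
  Z2: Z = R = 34.2 Ω
  Z3: Z = 1/(jωC) = -j/(ω·C) = 0 - j900.5 Ω
  Z4: Z = jωL = j·1.652e+04·0.001 = 0 + j16.52 Ω
  Z5: Z = R = 1140 Ω
  Z6: Z = 1/(jωC) = -j/(ω·C) = 0 - j0.9888 Ω
Step 3 — Ladder network (open output): work backward from the far end, alternating series and parallel combinations. Z_in = 766.1 - j1.321 Ω = 766.1∠-0.1° Ω.
Step 4 — Source phasor: V = 105∠-172.6° V = -104.1 - j13.52 V.
Step 5 — Current: I = V / Z = -0.1359 - j0.01789 A = 0.137∠-172.5° A.
Step 6 — Complex power: S = V·I* = 14.39 - j0.02481 VA.
Step 7 — Real power: P = Re(S) = 14.39 W.
Step 8 — Reactive power: Q = Im(S) = -0.02481 VAR.
Step 9 — Apparent power: |S| = 14.39 VA.
Step 10 — Power factor: PF = P/|S| = 1 (leading).

(a) P = 14.39 W  (b) Q = -0.02481 VAR  (c) S = 14.39 VA  (d) PF = 1 (leading)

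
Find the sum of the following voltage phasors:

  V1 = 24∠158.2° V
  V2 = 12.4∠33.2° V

Step 1 — Convert each phasor to rectangular form:
  V1 = 24·(cos(158.2°) + j·sin(158.2°)) = -22.28 + j8.913 V
  V2 = 12.4·(cos(33.2°) + j·sin(33.2°)) = 10.38 + j6.79 V
Step 2 — Sum components: V_total = -11.91 + j15.7 V.
Step 3 — Convert to polar: |V_total| = 19.71 V, ∠V_total = 127.2°.

V_total = 19.71∠127.2° V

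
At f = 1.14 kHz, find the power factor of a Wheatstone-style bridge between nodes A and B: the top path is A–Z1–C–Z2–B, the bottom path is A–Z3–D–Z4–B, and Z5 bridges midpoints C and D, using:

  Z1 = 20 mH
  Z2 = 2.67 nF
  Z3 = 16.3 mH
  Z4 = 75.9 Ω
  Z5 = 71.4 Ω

Step 1 — Angular frequency: ω = 2π·f = 2π·1140 = 7163 rad/s.
Step 2 — Component impedances:
  Z1: Z = jωL = j·7163·0.02 = 0 + j143.3 Ω
  Z2: Z = 1/(jωC) = -j/(ω·C) = 0 - j5.229e+04 Ω
  Z3: Z = jωL = j·7163·0.0163 = 0 + j116.8 Ω
  Z4: Z = R = 75.9 Ω
  Z5: Z = R = 71.4 Ω
Step 3 — Bridge requires nodal analysis (the Z5 bridge couples midpoints C and D, so the two paths cannot be reduced to a simple series/parallel combination). Setting node B to ground and injecting 1 A at node A, the 3-node admittance system at A, C, D solves to V_A = Z_AB = 89.32 + j67.79 Ω = 112.1∠37.2° Ω.
Step 4 — Power factor: PF = cos(φ) = Re(Z)/|Z| = 89.32/112.13 = 0.7966.
Step 5 — Type: Im(Z) = 67.79 ⇒ lagging (phase φ = 37.2°).

PF = 0.7966 (lagging, φ = 37.2°)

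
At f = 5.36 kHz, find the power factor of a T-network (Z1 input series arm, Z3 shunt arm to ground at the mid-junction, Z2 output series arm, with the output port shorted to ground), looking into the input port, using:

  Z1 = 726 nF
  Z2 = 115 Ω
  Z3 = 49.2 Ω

Step 1 — Angular frequency: ω = 2π·f = 2π·5360 = 3.368e+04 rad/s.
Step 2 — Component impedances:
  Z1: Z = 1/(jωC) = -j/(ω·C) = 0 - j40.9 Ω
  Z2: Z = R = 115 Ω
  Z3: Z = R = 49.2 Ω
Step 3 — With the output port shorted to ground, the output series arm Z2 runs from the junction to ground; the shunt arm Z3 also runs from the junction to ground. They appear in parallel: Z3 || Z2 = 34.46 Ω.
Step 4 — Series with input arm Z1: Z_in = Z1 + (Z3 || Z2) = 34.46 - j40.9 Ω = 53.48∠-49.9° Ω.
Step 5 — Power factor: PF = cos(φ) = Re(Z)/|Z| = 34.458/53.48 = 0.6443.
Step 6 — Type: Im(Z) = -40.9 ⇒ leading (phase φ = -49.9°).

PF = 0.6443 (leading, φ = -49.9°)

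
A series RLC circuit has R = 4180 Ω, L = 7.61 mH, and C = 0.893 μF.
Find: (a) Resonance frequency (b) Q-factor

Step 1 — Resonance condition Im(Z)=0 gives ω₀ = 1/√(LC).
Step 2 — ω₀ = 1/√(0.00761·8.93e-07) = 1.213e+04 rad/s.
Step 3 — f₀ = ω₀/(2π) = 1931 Hz.
Step 4 — Series Q: Q = ω₀L/R = 1.213e+04·0.00761/4180 = 0.02208.

(a) f₀ = 1931 Hz  (b) Q = 0.02208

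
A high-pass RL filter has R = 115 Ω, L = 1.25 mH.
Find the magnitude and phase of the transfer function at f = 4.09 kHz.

Step 1 — Angular frequency: ω = 2π·4090 = 2.57e+04 rad/s.
Step 2 — Transfer function: H(jω) = jωL/(R + jωL).
Step 3 — Numerator jωL = j·32.12; denominator R + jωL = 115 + j32.12.
Step 4 — H = 0.07238 + j0.2591.
Step 5 — Magnitude: |H| = 0.269 (-11.4 dB); phase: φ = 74.4°.

|H| = 0.269 (-11.4 dB), φ = 74.4°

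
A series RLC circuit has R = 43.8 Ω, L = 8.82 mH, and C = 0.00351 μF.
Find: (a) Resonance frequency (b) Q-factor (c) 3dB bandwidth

Step 1 — Resonance condition Im(Z)=0 gives ω₀ = 1/√(LC).
Step 2 — ω₀ = 1/√(0.00882·3.51e-09) = 1.797e+05 rad/s.
Step 3 — f₀ = ω₀/(2π) = 2.86e+04 Hz.
Step 4 — Series Q: Q = ω₀L/R = 1.797e+05·0.00882/43.8 = 36.19.
Step 5 — 3dB bandwidth: Δω = ω₀/Q = 4966 rad/s; BW = Δω/(2π) = 790.4 Hz.

(a) f₀ = 2.86e+04 Hz  (b) Q = 36.19  (c) BW = 790.4 Hz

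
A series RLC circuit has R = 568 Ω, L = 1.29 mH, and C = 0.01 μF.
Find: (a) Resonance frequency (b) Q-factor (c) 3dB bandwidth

Step 1 — Resonance condition Im(Z)=0 gives ω₀ = 1/√(LC).
Step 2 — ω₀ = 1/√(0.00129·1e-08) = 2.784e+05 rad/s.
Step 3 — f₀ = ω₀/(2π) = 4.431e+04 Hz.
Step 4 — Series Q: Q = ω₀L/R = 2.784e+05·0.00129/568 = 0.6323.
Step 5 — 3dB bandwidth: Δω = ω₀/Q = 4.403e+05 rad/s; BW = Δω/(2π) = 7.008e+04 Hz.

(a) f₀ = 4.431e+04 Hz  (b) Q = 0.6323  (c) BW = 7.008e+04 Hz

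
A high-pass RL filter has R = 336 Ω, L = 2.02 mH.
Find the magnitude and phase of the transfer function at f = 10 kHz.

Step 1 — Angular frequency: ω = 2π·1e+04 = 6.283e+04 rad/s.
Step 2 — Transfer function: H(jω) = jωL/(R + jωL).
Step 3 — Numerator jωL = j·126.9; denominator R + jωL = 336 + j126.9.
Step 4 — H = 0.1249 + j0.3306.
Step 5 — Magnitude: |H| = 0.3534 (-9.0 dB); phase: φ = 69.3°.

|H| = 0.3534 (-9.0 dB), φ = 69.3°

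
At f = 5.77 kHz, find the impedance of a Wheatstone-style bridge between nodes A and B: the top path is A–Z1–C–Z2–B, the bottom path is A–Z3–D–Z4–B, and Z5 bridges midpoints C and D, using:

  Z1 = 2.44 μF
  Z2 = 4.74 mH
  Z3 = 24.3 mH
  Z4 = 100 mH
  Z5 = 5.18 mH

Step 1 — Angular frequency: ω = 2π·f = 2π·5770 = 3.625e+04 rad/s.
Step 2 — Component impedances:
  Z1: Z = 1/(jωC) = -j/(ω·C) = 0 - j11.3 Ω
  Z2: Z = jωL = j·3.625e+04·0.00474 = 0 + j171.8 Ω
  Z3: Z = jωL = j·3.625e+04·0.0243 = 0 + j881 Ω
  Z4: Z = jωL = j·3.625e+04·0.1 = 0 + j3625 Ω
  Z5: Z = jωL = j·3.625e+04·0.00518 = 0 + j187.8 Ω
Step 3 — Bridge requires nodal analysis (the Z5 bridge couples midpoints C and D, so the two paths cannot be reduced to a simple series/parallel combination). Setting node B to ground and injecting 1 A at node A, the 3-node admittance system at A, C, D solves to V_A = Z_AB = 0 + j153.1 Ω = 153.1∠90.0° Ω.

Z = 0 + j153.1 Ω = 153.1∠90.0° Ω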